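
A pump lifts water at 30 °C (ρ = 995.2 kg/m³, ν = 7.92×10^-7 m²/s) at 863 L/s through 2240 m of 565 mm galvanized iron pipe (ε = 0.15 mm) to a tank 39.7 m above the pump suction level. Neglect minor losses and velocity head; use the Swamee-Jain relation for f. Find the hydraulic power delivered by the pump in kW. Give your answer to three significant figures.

P_hyd ≈ 636 kW

V = 4Q/(πD²) = 3.442 m/s; Re = 2.46×10^6; ε/D = 2.65×10^-4; f = 0.01497
h_f = f(L/D)V²/2g = 35.84 m
Total head H = z + h_f = 39.7 + 35.84 = 75.54 m
P_hyd = ρgQH = 995.2·9.81·0.863·75.54 = 636.5 kW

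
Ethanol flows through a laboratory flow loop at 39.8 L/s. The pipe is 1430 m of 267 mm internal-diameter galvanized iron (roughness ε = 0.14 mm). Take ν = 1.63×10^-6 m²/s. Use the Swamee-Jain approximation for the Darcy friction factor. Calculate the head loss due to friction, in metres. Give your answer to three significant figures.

h_f ≈ 2.78 m

V = 4Q/(πD²) = 4·0.0398/(π·0.267²) = 0.7108 m/s
Re = VD/ν = 0.7108·0.267/1.63×10^-6 = 1.16×10^5 → turbulent
ε/D = 0.14/267 = 5.24×10^-4
Swamee-Jain: f = 0.02014
h_f = f(L/D)V²/(2g) = 0.02014·(1430/0.267)·0.7108²/(2·9.81) = 2.778 m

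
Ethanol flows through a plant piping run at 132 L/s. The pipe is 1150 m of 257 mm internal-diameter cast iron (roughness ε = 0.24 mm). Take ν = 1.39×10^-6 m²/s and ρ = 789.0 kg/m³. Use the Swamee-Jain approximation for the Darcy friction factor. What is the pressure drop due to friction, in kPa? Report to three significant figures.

V = 4Q/(πD²) = 4·0.132/(π·0.257²) = 2.545 m/s
Re = VD/ν = 2.545·0.257/1.39×10^-6 = 4.70×10^5 → turbulent
ε/D = 0.24/257 = 9.34×10^-4
Swamee-Jain: f = 0.02010
h_f = f(L/D)V²/(2g) = 0.02010·(1150/0.257)·2.545²/(2·9.81) = 29.68 m
Δp = ρg·h_f = 789.0·9.81·29.68 = 229.8 kPa

Δp ≈ 230 kPa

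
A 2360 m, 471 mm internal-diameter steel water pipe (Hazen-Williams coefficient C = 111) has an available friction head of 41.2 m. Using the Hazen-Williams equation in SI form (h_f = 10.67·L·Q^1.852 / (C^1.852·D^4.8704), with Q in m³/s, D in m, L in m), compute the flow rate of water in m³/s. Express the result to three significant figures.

Q ≈ 0.480 m³/s

Rearranging: Q = [h_f·C^1.852·D^4.8704 / (10.67·L)]^(1/1.852)
Q = [41.2·111^1.852·0.471^4.8704 / (10.67·2360)]^0.540 = 0.4798 m³/s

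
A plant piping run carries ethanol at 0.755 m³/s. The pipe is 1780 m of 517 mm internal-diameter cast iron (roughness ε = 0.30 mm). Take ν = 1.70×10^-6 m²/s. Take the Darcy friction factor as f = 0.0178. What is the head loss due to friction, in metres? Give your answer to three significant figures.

V = 4Q/(πD²) = 4·0.755/(π·0.517²) = 3.596 m/s
h_f = f(L/D)V²/(2g) = 0.01780·(1780/0.517)·3.596²/(2·9.81) = 40.40 m

h_f ≈ 40.4 m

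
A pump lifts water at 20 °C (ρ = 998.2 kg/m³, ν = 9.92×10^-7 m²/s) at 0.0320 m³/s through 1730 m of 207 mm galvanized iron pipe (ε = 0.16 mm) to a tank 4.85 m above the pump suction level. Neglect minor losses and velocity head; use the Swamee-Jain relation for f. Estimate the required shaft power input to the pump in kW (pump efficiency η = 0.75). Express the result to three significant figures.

P_shaft ≈ 5.29 kW

V = 4Q/(πD²) = 0.9509 m/s; Re = 1.98×10^5; ε/D = 7.73×10^-4; f = 0.02026
h_f = f(L/D)V²/2g = 7.802 m
Total head H = z + h_f = 4.85 + 7.802 = 12.65 m
P_hyd = ρgQH = 998.2·9.81·0.0320·12.65 = 3.964 kW
P_shaft = P_hyd/η = 3.964/0.75 = 5.286 kW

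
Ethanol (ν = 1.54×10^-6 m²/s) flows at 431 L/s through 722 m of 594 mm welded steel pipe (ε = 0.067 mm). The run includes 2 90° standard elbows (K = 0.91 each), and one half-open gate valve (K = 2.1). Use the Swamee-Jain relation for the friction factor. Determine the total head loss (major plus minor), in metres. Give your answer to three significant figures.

V = 4Q/(πD²) = 1.555 m/s; V²/2g = 0.1233 m
Re = 6.00×10^5, ε/D = 1.13×10^-4 → f = 0.01434 (Swamee-Jain)
Major: h_f = f(L/D)·V²/2g = 0.01434·1215·0.1233 = 2.148 m
Minor: ΣK = 3.92; h_m = ΣK·V²/2g = 0.4833 m
Total H_L = 2.148 + 0.4833 = 2.632 m

H_L ≈ 2.63 m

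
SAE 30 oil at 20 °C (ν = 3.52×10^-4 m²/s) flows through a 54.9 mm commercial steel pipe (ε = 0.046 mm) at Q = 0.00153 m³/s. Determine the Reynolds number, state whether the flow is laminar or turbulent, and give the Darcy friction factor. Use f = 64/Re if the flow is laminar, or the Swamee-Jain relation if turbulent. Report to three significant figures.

Re ≈ 101; laminar; f = 64/Re ≈ 0.635

V = 4Q/(πD²) = 0.6463 m/s
Re = VD/ν = 0.6463·0.0549/3.52×10^-4 = 101
Re < 2300 → laminar → f = 64/Re = 0.6349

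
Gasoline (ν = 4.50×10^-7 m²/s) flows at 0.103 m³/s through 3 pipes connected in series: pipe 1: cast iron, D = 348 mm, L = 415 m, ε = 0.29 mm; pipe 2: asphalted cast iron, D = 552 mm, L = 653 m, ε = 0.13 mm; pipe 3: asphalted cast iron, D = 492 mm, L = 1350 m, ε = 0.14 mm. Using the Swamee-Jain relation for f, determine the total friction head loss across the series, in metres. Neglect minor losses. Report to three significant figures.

Pipe 1: V = 1.083 m/s, Re = 8.37×10^5, ε/D = 8.33×10^-4, f = 0.01931, h_1 = f(L/D)V²/2g = 1.376 m
Pipe 2: V = 0.4304 m/s, Re = 5.28×10^5, ε/D = 2.36×10^-4, f = 0.01577, h_2 = f(L/D)V²/2g = 0.1761 m
Pipe 3: V = 0.5418 m/s, Re = 5.92×10^5, ε/D = 2.85×10^-4, f = 0.01606, h_3 = f(L/D)V²/2g = 0.6594 m
Series → Q common, losses add: H = Σh = 2.212 m

H ≈ 2.21 m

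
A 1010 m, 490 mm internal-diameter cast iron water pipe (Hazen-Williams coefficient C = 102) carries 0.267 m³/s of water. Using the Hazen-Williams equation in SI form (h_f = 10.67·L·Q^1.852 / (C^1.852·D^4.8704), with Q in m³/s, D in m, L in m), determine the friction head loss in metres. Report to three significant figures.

h_f ≈ 5.75 m

h_f = 10.67·1010·0.267^1.852 / (102^1.852·0.490^4.8704) = 5.745 m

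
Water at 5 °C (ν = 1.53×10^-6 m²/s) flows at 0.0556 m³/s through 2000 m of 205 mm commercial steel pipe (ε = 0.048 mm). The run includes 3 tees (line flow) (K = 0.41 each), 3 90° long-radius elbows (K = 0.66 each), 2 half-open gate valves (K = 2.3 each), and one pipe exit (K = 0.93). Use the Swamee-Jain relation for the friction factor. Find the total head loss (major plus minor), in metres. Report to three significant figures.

V = 4Q/(πD²) = 1.685 m/s; V²/2g = 0.1446 m
Re = 2.26×10^5, ε/D = 2.34×10^-4 → f = 0.01711 (Swamee-Jain)
Major: h_f = f(L/D)·V²/2g = 0.01711·9756·0.1446 = 24.14 m
Minor: ΣK = 8.74; h_m = ΣK·V²/2g = 1.264 m
Total H_L = 24.14 + 1.264 = 25.41 m

H_L ≈ 25.4 m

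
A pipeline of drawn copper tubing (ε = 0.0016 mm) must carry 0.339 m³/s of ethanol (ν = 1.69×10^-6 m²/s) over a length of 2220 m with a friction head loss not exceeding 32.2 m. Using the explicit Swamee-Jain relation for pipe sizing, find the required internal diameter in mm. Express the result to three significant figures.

Swamee-Jain (Type III): D = 0.66·[ε^1.25·(LQ²/(gh_f))^4.75 + ν·Q^9.4·(L/(gh_f))^5.2]^0.04
LQ²/(gh_f) = 0.8077; L/(gh_f) = 7.028
Term 1 = ε^1.25·(…)^4.75 = 2.06×10^-8; Term 2 = ν·Q^9.4·(…)^5.2 = 1.64×10^-6
D = 0.66·(2.06×10^-8 + 1.64×10^-6)^0.04 = 0.3876 m = 388 mm
Check: V = 2.87 m/s, Re = 6.59×10^5, f = 0.01255, h_f = 30.2 m ≈ 32.2 m ✓

D ≈ 388 mm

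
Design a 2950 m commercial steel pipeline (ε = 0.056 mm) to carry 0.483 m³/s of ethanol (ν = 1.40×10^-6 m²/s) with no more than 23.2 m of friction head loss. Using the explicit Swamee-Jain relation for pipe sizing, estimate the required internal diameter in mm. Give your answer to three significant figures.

D ≈ 513 mm

Swamee-Jain (Type III): D = 0.66·[ε^1.25·(LQ²/(gh_f))^4.75 + ν·Q^9.4·(L/(gh_f))^5.2]^0.04
LQ²/(gh_f) = 3.024; L/(gh_f) = 12.96
Term 1 = ε^1.25·(…)^4.75 = 9.29×10^-4; Term 2 = ν·Q^9.4·(…)^5.2 = 9.14×10^-4
D = 0.66·(9.29×10^-4 + 9.14×10^-4)^0.04 = 0.5131 m = 513 mm
Check: V = 2.34 m/s, Re = 8.56×10^5, f = 0.01382, h_f = 22.1 m ≈ 23.2 m ✓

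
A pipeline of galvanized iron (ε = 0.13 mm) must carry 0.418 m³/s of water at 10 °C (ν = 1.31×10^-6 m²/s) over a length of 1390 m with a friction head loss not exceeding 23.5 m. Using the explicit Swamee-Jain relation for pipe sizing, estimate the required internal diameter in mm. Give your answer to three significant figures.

Swamee-Jain (Type III): D = 0.66·[ε^1.25·(LQ²/(gh_f))^4.75 + ν·Q^9.4·(L/(gh_f))^5.2]^0.04
LQ²/(gh_f) = 1.053; L/(gh_f) = 6.029
Term 1 = ε^1.25·(…)^4.75 = 1.78×10^-5; Term 2 = ν·Q^9.4·(…)^5.2 = 4.11×10^-6
D = 0.66·(1.78×10^-5 + 4.11×10^-6)^0.04 = 0.4297 m = 430 mm
Check: V = 2.88 m/s, Re = 9.46×10^5, f = 0.01582, h_f = 21.7 m ≈ 23.5 m ✓

D ≈ 430 mm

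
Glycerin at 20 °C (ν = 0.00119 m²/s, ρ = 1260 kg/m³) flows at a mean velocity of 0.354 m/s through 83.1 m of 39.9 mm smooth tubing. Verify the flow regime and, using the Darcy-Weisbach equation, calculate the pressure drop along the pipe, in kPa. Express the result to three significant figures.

Re = VD/ν = 0.354·0.03990/0.00119 = 11.9 → laminar (Re < 2300)
f = 64/Re = 5.392
h_f = f(L/D)V²/(2g) = 5.392·(83.1/0.03990)·0.354²/(2·9.81) = 71.73 m
Δp = ρg·h_f = 1260·9.81·71.73 = 886.6 kPa

Δp ≈ 887 kPa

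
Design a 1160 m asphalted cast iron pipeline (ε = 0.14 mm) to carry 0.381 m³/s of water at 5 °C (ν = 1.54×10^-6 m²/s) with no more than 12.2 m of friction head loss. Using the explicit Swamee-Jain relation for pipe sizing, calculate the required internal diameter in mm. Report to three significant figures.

D ≈ 457 mm

Swamee-Jain (Type III): D = 0.66·[ε^1.25·(LQ²/(gh_f))^4.75 + ν·Q^9.4·(L/(gh_f))^5.2]^0.04
LQ²/(gh_f) = 1.407; L/(gh_f) = 9.692
Term 1 = ε^1.25·(…)^4.75 = 7.71×10^-5; Term 2 = ν·Q^9.4·(…)^5.2 = 2.39×10^-5
D = 0.66·(7.71×10^-5 + 2.39×10^-5)^0.04 = 0.4568 m = 457 mm
Check: V = 2.32 m/s, Re = 6.90×10^5, f = 0.01610, h_f = 11.3 m ≈ 12.2 m ✓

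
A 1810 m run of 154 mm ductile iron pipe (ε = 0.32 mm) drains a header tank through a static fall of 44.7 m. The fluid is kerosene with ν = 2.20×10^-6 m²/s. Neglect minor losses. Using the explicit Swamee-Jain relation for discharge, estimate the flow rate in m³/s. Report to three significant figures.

Q ≈ 0.0322 m³/s

Swamee-Jain (Type II): Q = -0.965·√(gD⁵h_f/L)·ln[ε/(3.7D) + √(3.17ν²L/(gD³h_f))]
√(gD⁵h_f/L) = √(9.81·0.154⁵·44.7/1810) = 0.004581
ε/(3.7D) = 5.62×10^-4; √(3.17ν²L/(gD³h_f)) = 1.32×10^-4
Q = -0.965·0.004581·ln(6.933×10^-4) = 0.03216 m³/s
Check: V = 1.73 m/s, Re = 1.21×10^5, f = 0.02526, h_f = 45.1 m ≈ 44.7 m ✓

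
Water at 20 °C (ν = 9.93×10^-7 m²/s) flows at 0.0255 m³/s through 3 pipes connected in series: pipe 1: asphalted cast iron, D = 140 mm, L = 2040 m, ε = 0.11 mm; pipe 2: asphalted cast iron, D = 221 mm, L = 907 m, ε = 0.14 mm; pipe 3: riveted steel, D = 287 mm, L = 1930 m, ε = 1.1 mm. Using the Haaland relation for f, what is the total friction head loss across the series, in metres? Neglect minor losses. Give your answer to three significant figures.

H ≈ 43.8 m

Pipe 1: V = 1.657 m/s, Re = 2.34×10^5, ε/D = 7.86×10^-4, f = 0.01982, h_1 = f(L/D)V²/2g = 40.40 m
Pipe 2: V = 0.6648 m/s, Re = 1.48×10^5, ε/D = 6.33×10^-4, f = 0.01980, h_2 = f(L/D)V²/2g = 1.830 m
Pipe 3: V = 0.3942 m/s, Re = 1.14×10^5, ε/D = 0.00383, f = 0.02901, h_3 = f(L/D)V²/2g = 1.545 m
Series → Q common, losses add: H = Σh = 43.78 m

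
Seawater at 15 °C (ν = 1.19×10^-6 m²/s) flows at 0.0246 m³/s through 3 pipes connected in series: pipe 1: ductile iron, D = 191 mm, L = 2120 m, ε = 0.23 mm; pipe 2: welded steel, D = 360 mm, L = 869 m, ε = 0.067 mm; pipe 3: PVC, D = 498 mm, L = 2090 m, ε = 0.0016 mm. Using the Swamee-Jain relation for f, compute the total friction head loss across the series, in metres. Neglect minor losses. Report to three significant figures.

H ≈ 9.58 m

Pipe 1: V = 0.8586 m/s, Re = 1.38×10^5, ε/D = 0.00120, f = 0.02247, h_1 = f(L/D)V²/2g = 9.369 m
Pipe 2: V = 0.2417 m/s, Re = 7.31×10^4, ε/D = 1.86×10^-4, f = 0.01999, h_2 = f(L/D)V²/2g = 0.1437 m
Pipe 3: V = 0.1263 m/s, Re = 5.29×10^4, ε/D = 3.21×10^-6, f = 0.02052, h_3 = f(L/D)V²/2g = 0.07000 m
Series → Q common, losses add: H = Σh = 9.582 m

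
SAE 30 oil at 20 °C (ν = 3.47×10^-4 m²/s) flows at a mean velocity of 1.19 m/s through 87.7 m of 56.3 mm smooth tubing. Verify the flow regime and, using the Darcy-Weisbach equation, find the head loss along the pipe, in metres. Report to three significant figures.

Re = VD/ν = 1.19·0.05630/3.47×10^-4 = 193 → laminar (Re < 2300)
f = 64/Re = 0.3315
h_f = f(L/D)V²/(2g) = 0.3315·(87.7/0.05630)·1.19²/(2·9.81) = 37.27 m

h_f ≈ 37.3 m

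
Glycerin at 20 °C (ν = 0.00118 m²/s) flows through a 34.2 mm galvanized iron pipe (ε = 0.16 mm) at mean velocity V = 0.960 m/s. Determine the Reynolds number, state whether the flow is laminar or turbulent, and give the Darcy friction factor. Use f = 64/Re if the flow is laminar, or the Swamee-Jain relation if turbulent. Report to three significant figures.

Re = VD/ν = 0.9600·0.0342/0.00118 = 27.8
Re < 2300 → laminar → f = 64/Re = 2.300

Re ≈ 27.8; laminar; f = 64/Re ≈ 2.30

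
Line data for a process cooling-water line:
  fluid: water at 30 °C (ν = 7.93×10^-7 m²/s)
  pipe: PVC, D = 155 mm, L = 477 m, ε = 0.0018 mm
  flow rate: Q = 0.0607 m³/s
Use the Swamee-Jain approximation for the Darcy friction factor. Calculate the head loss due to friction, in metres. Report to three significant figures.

V = 4Q/(πD²) = 4·0.0607/(π·0.155²) = 3.217 m/s
Re = VD/ν = 3.217·0.155/7.93×10^-7 = 6.29×10^5 → turbulent
ε/D = 0.0018/155 = 1.16×10^-5
Swamee-Jain: f = 0.01278
h_f = f(L/D)V²/(2g) = 0.01278·(477/0.155)·3.217²/(2·9.81) = 20.75 m

h_f ≈ 20.8 m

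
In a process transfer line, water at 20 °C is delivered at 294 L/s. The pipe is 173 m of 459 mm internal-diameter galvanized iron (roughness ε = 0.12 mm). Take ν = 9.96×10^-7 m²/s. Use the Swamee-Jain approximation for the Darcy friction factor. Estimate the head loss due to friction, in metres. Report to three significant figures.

h_f ≈ 0.943 m

V = 4Q/(πD²) = 4·0.294/(π·0.459²) = 1.777 m/s
Re = VD/ν = 1.777·0.459/9.96×10^-7 = 8.19×10^5 → turbulent
ε/D = 0.12/459 = 2.61×10^-4
Swamee-Jain: f = 0.01556
h_f = f(L/D)V²/(2g) = 0.01556·(173/0.459)·1.777²/(2·9.81) = 0.9435 m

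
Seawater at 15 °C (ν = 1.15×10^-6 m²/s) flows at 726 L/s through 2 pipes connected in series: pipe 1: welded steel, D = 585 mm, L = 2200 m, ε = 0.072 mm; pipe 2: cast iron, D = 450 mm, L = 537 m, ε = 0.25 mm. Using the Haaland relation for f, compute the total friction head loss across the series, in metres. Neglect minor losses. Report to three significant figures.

H ≈ 40.7 m

Pipe 1: V = 2.701 m/s, Re = 1.37×10^6, ε/D = 1.23×10^-4, f = 0.01338, h_1 = f(L/D)V²/2g = 18.71 m
Pipe 2: V = 4.565 m/s, Re = 1.79×10^6, ε/D = 5.56×10^-4, f = 0.01737, h_2 = f(L/D)V²/2g = 22.01 m
Series → Q common, losses add: H = Σh = 40.72 m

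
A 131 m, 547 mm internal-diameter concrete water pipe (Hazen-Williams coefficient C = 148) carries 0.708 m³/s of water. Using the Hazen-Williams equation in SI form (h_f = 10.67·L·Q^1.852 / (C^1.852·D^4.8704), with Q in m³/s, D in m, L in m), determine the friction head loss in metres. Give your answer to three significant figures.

h_f ≈ 1.33 m

h_f = 10.67·131·0.708^1.852 / (148^1.852·0.547^4.8704) = 1.332 m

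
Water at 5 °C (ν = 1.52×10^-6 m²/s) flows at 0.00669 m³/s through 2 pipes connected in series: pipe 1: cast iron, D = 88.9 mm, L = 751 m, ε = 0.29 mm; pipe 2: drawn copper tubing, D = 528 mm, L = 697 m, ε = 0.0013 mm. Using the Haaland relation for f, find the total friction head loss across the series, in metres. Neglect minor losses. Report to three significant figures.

Pipe 1: V = 1.078 m/s, Re = 6.30×10^4, ε/D = 0.00326, f = 0.02856, h_1 = f(L/D)V²/2g = 14.29 m
Pipe 2: V = 0.03055 m/s, Re = 1.06×10^4, ε/D = 2.46×10^-6, f = 0.03039, h_2 = f(L/D)V²/2g = 0.001909 m
Series → Q common, losses add: H = Σh = 14.29 m

H ≈ 14.3 m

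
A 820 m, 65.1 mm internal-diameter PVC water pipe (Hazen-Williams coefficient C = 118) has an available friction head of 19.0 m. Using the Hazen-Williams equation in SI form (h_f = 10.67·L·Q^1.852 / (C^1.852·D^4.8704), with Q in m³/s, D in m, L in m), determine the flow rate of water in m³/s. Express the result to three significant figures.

Q ≈ 0.00326 m³/s

Rearranging: Q = [h_f·C^1.852·D^4.8704 / (10.67·L)]^(1/1.852)
Q = [19.0·118^1.852·0.0651^4.8704 / (10.67·820)]^0.540 = 0.003264 m³/s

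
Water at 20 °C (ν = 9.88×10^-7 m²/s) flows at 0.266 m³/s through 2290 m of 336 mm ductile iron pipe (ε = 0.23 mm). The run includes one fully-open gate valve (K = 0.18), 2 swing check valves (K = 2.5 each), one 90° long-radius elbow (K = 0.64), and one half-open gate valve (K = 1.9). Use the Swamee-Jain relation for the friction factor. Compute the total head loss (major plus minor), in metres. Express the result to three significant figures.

H_L ≈ 61.2 m

V = 4Q/(πD²) = 3.000 m/s; V²/2g = 0.4587 m
Re = 1.02×10^6, ε/D = 6.85×10^-4 → f = 0.01843 (Swamee-Jain)
Major: h_f = f(L/D)·V²/2g = 0.01843·6815·0.4587 = 57.62 m
Minor: ΣK = 7.72; h_m = ΣK·V²/2g = 3.541 m
Total H_L = 57.62 + 3.541 = 61.16 m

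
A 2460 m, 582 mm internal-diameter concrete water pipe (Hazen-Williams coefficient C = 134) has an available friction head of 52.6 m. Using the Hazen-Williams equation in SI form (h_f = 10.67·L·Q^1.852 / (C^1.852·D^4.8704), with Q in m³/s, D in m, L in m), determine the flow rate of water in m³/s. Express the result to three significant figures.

Rearranging: Q = [h_f·C^1.852·D^4.8704 / (10.67·L)]^(1/1.852)
Q = [52.6·134^1.852·0.582^4.8704 / (10.67·2460)]^0.540 = 1.127 m³/s

Q ≈ 1.13 m³/s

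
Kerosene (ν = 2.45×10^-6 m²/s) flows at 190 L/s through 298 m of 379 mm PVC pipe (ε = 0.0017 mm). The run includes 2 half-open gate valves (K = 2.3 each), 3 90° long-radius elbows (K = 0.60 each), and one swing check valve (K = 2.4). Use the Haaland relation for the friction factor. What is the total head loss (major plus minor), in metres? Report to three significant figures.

H_L ≈ 2.95 m

V = 4Q/(πD²) = 1.684 m/s; V²/2g = 0.1446 m
Re = 2.61×10^5, ε/D = 4.49×10^-6 → f = 0.01476 (Haaland)
Major: h_f = f(L/D)·V²/2g = 0.01476·786.3·0.1446 = 1.678 m
Minor: ΣK = 8.80; h_m = ΣK·V²/2g = 1.272 m
Total H_L = 1.678 + 1.272 = 2.950 m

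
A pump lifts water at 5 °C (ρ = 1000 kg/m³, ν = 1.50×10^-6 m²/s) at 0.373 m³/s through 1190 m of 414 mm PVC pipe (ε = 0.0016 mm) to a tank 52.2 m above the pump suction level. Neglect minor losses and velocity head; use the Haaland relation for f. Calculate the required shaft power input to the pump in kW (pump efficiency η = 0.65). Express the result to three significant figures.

P_shaft ≈ 371 kW

V = 4Q/(πD²) = 2.771 m/s; Re = 7.65×10^5; ε/D = 3.86×10^-6; f = 0.01218
h_f = f(L/D)V²/2g = 13.70 m
Total head H = z + h_f = 52.2 + 13.70 = 65.90 m
P_hyd = ρgQH = 1000·9.81·0.373·65.90 = 241.1 kW
P_shaft = P_hyd/η = 241.1/0.65 = 371.0 kW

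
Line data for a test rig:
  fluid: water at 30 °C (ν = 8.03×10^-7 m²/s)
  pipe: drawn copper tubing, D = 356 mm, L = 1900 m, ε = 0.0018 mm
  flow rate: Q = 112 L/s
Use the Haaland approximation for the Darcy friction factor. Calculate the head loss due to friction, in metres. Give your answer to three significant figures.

h_f ≈ 4.52 m

V = 4Q/(πD²) = 4·0.112/(π·0.356²) = 1.125 m/s
Re = VD/ν = 1.125·0.356/8.03×10^-7 = 4.99×10^5 → turbulent
ε/D = 0.0018/356 = 5.06×10^-6
Haaland: f = 0.01312
h_f = f(L/D)V²/(2g) = 0.01312·(1900/0.356)·1.125²/(2·9.81) = 4.520 m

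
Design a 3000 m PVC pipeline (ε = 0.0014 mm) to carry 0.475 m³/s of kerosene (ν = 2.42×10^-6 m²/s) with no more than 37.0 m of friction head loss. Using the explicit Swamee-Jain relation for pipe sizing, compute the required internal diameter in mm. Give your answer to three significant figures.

D ≈ 462 mm

Swamee-Jain (Type III): D = 0.66·[ε^1.25·(LQ²/(gh_f))^4.75 + ν·Q^9.4·(L/(gh_f))^5.2]^0.04
LQ²/(gh_f) = 1.865; L/(gh_f) = 8.265
Term 1 = ε^1.25·(…)^4.75 = 9.29×10^-7; Term 2 = ν·Q^9.4·(…)^5.2 = 1.30×10^-4
D = 0.66·(9.29×10^-7 + 1.30×10^-4)^0.04 = 0.4616 m = 462 mm
Check: V = 2.84 m/s, Re = 5.41×10^5, f = 0.01296, h_f = 34.6 m ≈ 37.0 m ✓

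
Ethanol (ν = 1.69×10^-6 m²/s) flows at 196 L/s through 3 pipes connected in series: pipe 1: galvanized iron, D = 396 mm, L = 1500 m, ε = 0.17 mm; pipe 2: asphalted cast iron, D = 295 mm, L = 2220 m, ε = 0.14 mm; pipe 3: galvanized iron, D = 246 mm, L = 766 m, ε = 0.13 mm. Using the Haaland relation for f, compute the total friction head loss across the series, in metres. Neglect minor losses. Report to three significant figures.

Pipe 1: V = 1.591 m/s, Re = 3.73×10^5, ε/D = 4.29×10^-4, f = 0.01739, h_1 = f(L/D)V²/2g = 8.505 m
Pipe 2: V = 2.868 m/s, Re = 5.01×10^5, ε/D = 4.75×10^-4, f = 0.01741, h_2 = f(L/D)V²/2g = 54.92 m
Pipe 3: V = 4.124 m/s, Re = 6.00×10^5, ε/D = 5.28×10^-4, f = 0.01763, h_3 = f(L/D)V²/2g = 47.58 m
Series → Q common, losses add: H = Σh = 111.0 m

H ≈ 111 m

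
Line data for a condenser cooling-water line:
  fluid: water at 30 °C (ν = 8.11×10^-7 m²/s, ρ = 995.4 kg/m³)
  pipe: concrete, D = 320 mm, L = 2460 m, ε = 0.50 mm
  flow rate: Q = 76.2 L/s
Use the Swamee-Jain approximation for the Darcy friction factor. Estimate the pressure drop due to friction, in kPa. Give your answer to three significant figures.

V = 4Q/(πD²) = 4·0.0762/(π·0.320²) = 0.9475 m/s
Re = VD/ν = 0.9475·0.320/8.11×10^-7 = 3.74×10^5 → turbulent
ε/D = 0.50/320 = 0.00156
Swamee-Jain: f = 0.02267
h_f = f(L/D)V²/(2g) = 0.02267·(2460/0.320)·0.9475²/(2·9.81) = 7.974 m
Δp = ρg·h_f = 995.4·9.81·7.974 = 77.86 kPa

Δp ≈ 77.9 kPa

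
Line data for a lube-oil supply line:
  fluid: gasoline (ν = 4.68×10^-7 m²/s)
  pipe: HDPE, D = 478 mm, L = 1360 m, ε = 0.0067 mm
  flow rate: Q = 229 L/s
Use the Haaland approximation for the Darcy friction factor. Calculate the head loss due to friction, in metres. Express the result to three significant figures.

V = 4Q/(πD²) = 4·0.229/(π·0.478²) = 1.276 m/s
Re = VD/ν = 1.276·0.478/4.68×10^-7 = 1.30×10^6 → turbulent
ε/D = 0.0067/478 = 1.40×10^-5
Haaland: f = 0.01140
h_f = f(L/D)V²/(2g) = 0.01140·(1360/0.478)·1.276²/(2·9.81) = 2.691 m

h_f ≈ 2.69 m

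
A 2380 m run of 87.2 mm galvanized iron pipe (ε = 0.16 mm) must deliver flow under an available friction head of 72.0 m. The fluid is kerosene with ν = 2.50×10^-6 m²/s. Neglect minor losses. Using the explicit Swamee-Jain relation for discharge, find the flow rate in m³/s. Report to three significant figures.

Q ≈ 0.00840 m³/s

Swamee-Jain (Type II): Q = -0.965·√(gD⁵h_f/L)·ln[ε/(3.7D) + √(3.17ν²L/(gD³h_f))]
√(gD⁵h_f/L) = √(9.81·0.0872⁵·72.0/2380) = 0.001223
ε/(3.7D) = 4.96×10^-4; √(3.17ν²L/(gD³h_f)) = 3.17×10^-4
Q = -0.965·0.001223·ln(8.132×10^-4) = 0.008398 m³/s
Check: V = 1.41 m/s, Re = 4.90×10^4, f = 0.02643, h_f = 72.7 m ≈ 72.0 m ✓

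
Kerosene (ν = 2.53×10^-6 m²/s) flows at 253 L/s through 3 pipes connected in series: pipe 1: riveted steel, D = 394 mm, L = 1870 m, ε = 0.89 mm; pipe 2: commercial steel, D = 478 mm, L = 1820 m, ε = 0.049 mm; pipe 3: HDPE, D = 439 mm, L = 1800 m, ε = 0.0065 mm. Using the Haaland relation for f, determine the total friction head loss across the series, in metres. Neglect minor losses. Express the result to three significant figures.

H ≈ 40.2 m

Pipe 1: V = 2.075 m/s, Re = 3.23×10^5, ε/D = 0.00226, f = 0.02470, h_1 = f(L/D)V²/2g = 25.73 m
Pipe 2: V = 1.410 m/s, Re = 2.66×10^5, ε/D = 1.03×10^-4, f = 0.01551, h_2 = f(L/D)V²/2g = 5.984 m
Pipe 3: V = 1.671 m/s, Re = 2.90×10^5, ε/D = 1.48×10^-5, f = 0.01455, h_3 = f(L/D)V²/2g = 8.496 m
Series → Q common, losses add: H = Σh = 40.21 m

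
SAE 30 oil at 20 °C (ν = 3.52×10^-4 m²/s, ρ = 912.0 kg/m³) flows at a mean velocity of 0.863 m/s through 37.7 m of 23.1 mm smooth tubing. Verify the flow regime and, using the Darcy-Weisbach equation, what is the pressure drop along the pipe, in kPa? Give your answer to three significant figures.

Re = VD/ν = 0.863·0.02310/3.52×10^-4 = 56.6 → laminar (Re < 2300)
f = 64/Re = 1.130
h_f = f(L/D)V²/(2g) = 1.130·(37.7/0.02310)·0.863²/(2·9.81) = 70.01 m
Δp = ρg·h_f = 912.0·9.81·70.01 = 626.3 kPa

Δp ≈ 626 kPa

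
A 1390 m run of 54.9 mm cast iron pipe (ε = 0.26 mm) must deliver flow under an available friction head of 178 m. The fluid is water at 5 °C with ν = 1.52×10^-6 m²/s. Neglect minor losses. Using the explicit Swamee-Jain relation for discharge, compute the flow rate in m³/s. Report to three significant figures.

Swamee-Jain (Type II): Q = -0.965·√(gD⁵h_f/L)·ln[ε/(3.7D) + √(3.17ν²L/(gD³h_f))]
√(gD⁵h_f/L) = √(9.81·0.0549⁵·178/1390) = 7.915×10^-4
ε/(3.7D) = 0.00128; √(3.17ν²L/(gD³h_f)) = 1.88×10^-4
Q = -0.965·7.915×10^-4·ln(0.001468) = 0.004983 m³/s
Check: V = 2.11 m/s, Re = 7.60×10^4, f = 0.03143, h_f = 180 m ≈ 178 m ✓

Q ≈ 0.00498 m³/s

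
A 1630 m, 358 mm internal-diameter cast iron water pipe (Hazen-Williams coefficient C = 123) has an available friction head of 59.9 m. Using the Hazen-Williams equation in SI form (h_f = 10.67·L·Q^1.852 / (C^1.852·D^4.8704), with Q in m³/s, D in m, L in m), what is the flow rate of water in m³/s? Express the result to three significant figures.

Rearranging: Q = [h_f·C^1.852·D^4.8704 / (10.67·L)]^(1/1.852)
Q = [59.9·123^1.852·0.358^4.8704 / (10.67·1630)]^0.540 = 0.3862 m³/s

Q ≈ 0.386 m³/s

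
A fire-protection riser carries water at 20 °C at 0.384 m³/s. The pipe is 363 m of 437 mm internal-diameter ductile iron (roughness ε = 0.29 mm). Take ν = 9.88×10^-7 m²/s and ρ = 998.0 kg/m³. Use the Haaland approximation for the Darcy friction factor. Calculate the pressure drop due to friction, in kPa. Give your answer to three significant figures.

V = 4Q/(πD²) = 4·0.384/(π·0.437²) = 2.560 m/s
Re = VD/ν = 2.560·0.437/9.88×10^-7 = 1.13×10^6 → turbulent
ε/D = 0.29/437 = 6.64×10^-4
Haaland: f = 0.01817
h_f = f(L/D)V²/(2g) = 0.01817·(363/0.437)·2.560²/(2·9.81) = 5.041 m
Δp = ρg·h_f = 998.0·9.81·5.041 = 49.36 kPa

Δp ≈ 49.4 kPa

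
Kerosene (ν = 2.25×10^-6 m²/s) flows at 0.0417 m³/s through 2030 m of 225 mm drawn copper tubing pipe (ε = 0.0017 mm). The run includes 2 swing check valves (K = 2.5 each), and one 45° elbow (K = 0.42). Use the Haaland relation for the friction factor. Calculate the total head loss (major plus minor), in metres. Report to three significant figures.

H_L ≈ 9.24 m

V = 4Q/(πD²) = 1.049 m/s; V²/2g = 0.05606 m
Re = 1.05×10^5, ε/D = 7.56×10^-6 → f = 0.01768 (Haaland)
Major: h_f = f(L/D)·V²/2g = 0.01768·9022·0.05606 = 8.940 m
Minor: ΣK = 5.42; h_m = ΣK·V²/2g = 0.3039 m
Total H_L = 8.940 + 0.3039 = 9.244 m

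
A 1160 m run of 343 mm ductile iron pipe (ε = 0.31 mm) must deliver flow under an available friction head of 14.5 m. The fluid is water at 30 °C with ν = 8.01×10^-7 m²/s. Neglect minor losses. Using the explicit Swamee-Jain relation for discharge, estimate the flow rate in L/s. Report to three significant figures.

Swamee-Jain (Type II): Q = -0.965·√(gD⁵h_f/L)·ln[ε/(3.7D) + √(3.17ν²L/(gD³h_f))]
√(gD⁵h_f/L) = √(9.81·0.343⁵·14.5/1160) = 0.02413
ε/(3.7D) = 2.44×10^-4; √(3.17ν²L/(gD³h_f)) = 2.03×10^-5
Q = -0.965·0.02413·ln(2.645×10^-4) = 0.1918 m³/s
Check: V = 2.08 m/s, Re = 8.89×10^5, f = 0.01962, h_f = 14.6 m ≈ 14.5 m ✓

Q ≈ 192 L/s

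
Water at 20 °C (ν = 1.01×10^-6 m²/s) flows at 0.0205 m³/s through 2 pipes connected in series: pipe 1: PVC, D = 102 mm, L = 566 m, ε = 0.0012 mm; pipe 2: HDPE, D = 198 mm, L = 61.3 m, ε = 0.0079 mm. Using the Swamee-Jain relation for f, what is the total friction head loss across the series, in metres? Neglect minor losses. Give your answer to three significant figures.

H ≈ 26.8 m

Pipe 1: V = 2.509 m/s, Re = 2.53×10^5, ε/D = 1.18×10^-5, f = 0.01497, h_1 = f(L/D)V²/2g = 26.64 m
Pipe 2: V = 0.6658 m/s, Re = 1.31×10^5, ε/D = 3.99×10^-5, f = 0.01719, h_2 = f(L/D)V²/2g = 0.1202 m
Series → Q common, losses add: H = Σh = 26.76 m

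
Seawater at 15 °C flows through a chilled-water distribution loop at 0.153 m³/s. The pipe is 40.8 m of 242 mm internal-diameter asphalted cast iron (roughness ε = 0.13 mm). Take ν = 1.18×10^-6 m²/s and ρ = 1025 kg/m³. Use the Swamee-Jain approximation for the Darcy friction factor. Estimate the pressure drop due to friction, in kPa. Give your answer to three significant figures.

V = 4Q/(πD²) = 4·0.153/(π·0.242²) = 3.326 m/s
Re = VD/ν = 3.326·0.242/1.18×10^-6 = 6.82×10^5 → turbulent
ε/D = 0.13/242 = 5.37×10^-4
Swamee-Jain: f = 0.01777
h_f = f(L/D)V²/(2g) = 0.01777·(40.8/0.242)·3.326²/(2·9.81) = 1.689 m
Δp = ρg·h_f = 1025·9.81·1.689 = 16.99 kPa

Δp ≈ 17.0 kPa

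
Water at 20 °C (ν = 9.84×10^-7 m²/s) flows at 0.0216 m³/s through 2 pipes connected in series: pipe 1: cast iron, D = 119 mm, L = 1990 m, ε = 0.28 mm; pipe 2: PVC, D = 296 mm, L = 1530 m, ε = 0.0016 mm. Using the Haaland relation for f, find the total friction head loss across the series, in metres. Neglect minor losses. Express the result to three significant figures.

H ≈ 81.2 m

Pipe 1: V = 1.942 m/s, Re = 2.35×10^5, ε/D = 0.00235, f = 0.02512, h_1 = f(L/D)V²/2g = 80.75 m
Pipe 2: V = 0.3139 m/s, Re = 9.44×10^4, ε/D = 5.41×10^-6, f = 0.01806, h_2 = f(L/D)V²/2g = 0.4687 m
Series → Q common, losses add: H = Σh = 81.22 m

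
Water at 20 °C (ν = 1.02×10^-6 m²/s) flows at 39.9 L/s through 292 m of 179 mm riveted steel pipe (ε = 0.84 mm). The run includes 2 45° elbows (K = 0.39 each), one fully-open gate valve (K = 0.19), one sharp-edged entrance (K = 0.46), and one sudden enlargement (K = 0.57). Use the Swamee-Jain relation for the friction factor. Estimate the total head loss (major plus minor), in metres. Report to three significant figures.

V = 4Q/(πD²) = 1.586 m/s; V²/2g = 0.1281 m
Re = 2.78×10^5, ε/D = 0.00469 → f = 0.03029 (Swamee-Jain)
Major: h_f = f(L/D)·V²/2g = 0.03029·1631·0.1281 = 6.332 m
Minor: ΣK = 2.00; h_m = ΣK·V²/2g = 0.2563 m
Total H_L = 6.332 + 0.2563 = 6.588 m

H_L ≈ 6.59 m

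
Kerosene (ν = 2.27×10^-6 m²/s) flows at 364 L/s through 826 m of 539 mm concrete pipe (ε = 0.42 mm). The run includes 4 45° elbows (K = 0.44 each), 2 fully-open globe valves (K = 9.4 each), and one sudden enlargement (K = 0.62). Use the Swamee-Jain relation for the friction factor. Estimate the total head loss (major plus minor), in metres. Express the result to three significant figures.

V = 4Q/(πD²) = 1.595 m/s; V²/2g = 0.1297 m
Re = 3.79×10^5, ε/D = 7.79×10^-4 → f = 0.01955 (Swamee-Jain)
Major: h_f = f(L/D)·V²/2g = 0.01955·1532·0.1297 = 3.886 m
Minor: ΣK = 21.2; h_m = ΣK·V²/2g = 2.747 m
Total H_L = 3.886 + 2.747 = 6.633 m

H_L ≈ 6.63 m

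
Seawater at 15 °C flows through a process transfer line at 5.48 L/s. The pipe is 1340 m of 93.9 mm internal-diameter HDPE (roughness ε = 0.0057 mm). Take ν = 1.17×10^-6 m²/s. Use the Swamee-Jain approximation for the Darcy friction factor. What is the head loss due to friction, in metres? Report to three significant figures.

V = 4Q/(πD²) = 4·0.00548/(π·0.0939²) = 0.7913 m/s
Re = VD/ν = 0.7913·0.0939/1.17×10^-6 = 6.35×10^4 → turbulent
ε/D = 0.0057/93.9 = 6.07×10^-5
Swamee-Jain: f = 0.01997
h_f = f(L/D)V²/(2g) = 0.01997·(1340/0.0939)·0.7913²/(2·9.81) = 9.095 m

h_f ≈ 9.10 m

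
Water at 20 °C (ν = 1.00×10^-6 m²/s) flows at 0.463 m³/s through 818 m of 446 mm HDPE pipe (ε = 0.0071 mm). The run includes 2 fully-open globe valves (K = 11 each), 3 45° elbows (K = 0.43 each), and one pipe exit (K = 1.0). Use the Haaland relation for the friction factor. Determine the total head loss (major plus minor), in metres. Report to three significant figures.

V = 4Q/(πD²) = 2.964 m/s; V²/2g = 0.4477 m
Re = 1.32×10^6, ε/D = 1.59×10^-5 → f = 0.01142 (Haaland)
Major: h_f = f(L/D)·V²/2g = 0.01142·1834·0.4477 = 9.375 m
Minor: ΣK = 24.3; h_m = ΣK·V²/2g = 10.87 m
Total H_L = 9.375 + 10.87 = 20.25 m

H_L ≈ 20.2 m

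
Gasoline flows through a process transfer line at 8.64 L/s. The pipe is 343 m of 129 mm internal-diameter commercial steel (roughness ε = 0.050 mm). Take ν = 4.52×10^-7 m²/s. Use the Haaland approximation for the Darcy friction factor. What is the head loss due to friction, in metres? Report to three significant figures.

h_f ≈ 1.07 m

V = 4Q/(πD²) = 4·0.00864/(π·0.129²) = 0.6611 m/s
Re = VD/ν = 0.6611·0.129/4.52×10^-7 = 1.89×10^5 → turbulent
ε/D = 0.050/129 = 3.88×10^-4
Haaland: f = 0.01813
h_f = f(L/D)V²/(2g) = 0.01813·(343/0.129)·0.6611²/(2·9.81) = 1.074 m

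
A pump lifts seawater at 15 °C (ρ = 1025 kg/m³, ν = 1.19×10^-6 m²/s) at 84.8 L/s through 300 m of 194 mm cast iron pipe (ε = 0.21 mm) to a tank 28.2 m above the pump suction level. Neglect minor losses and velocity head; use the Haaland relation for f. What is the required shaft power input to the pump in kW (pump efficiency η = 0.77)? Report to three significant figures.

P_shaft ≈ 46.0 kW

V = 4Q/(πD²) = 2.869 m/s; Re = 4.68×10^5; ε/D = 0.00108; f = 0.02059
h_f = f(L/D)V²/2g = 13.35 m
Total head H = z + h_f = 28.2 + 13.35 = 41.55 m
P_hyd = ρgQH = 1025·9.81·0.0848·41.55 = 35.43 kW
P_shaft = P_hyd/η = 35.43/0.77 = 46.02 kW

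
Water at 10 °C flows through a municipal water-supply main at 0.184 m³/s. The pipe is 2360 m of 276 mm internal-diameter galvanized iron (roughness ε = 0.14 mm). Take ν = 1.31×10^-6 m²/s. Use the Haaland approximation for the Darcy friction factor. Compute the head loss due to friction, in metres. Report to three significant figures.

V = 4Q/(πD²) = 4·0.184/(π·0.276²) = 3.075 m/s
Re = VD/ν = 3.075·0.276/1.31×10^-6 = 6.48×10^5 → turbulent
ε/D = 0.14/276 = 5.07×10^-4
Haaland: f = 0.01744
h_f = f(L/D)V²/(2g) = 0.01744·(2360/0.276)·3.075²/(2·9.81) = 71.91 m

h_f ≈ 71.9 m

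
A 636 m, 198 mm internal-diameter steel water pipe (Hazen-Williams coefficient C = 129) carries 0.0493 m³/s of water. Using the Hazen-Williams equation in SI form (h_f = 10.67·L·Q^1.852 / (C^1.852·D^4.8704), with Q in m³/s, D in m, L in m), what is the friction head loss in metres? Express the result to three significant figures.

h_f ≈ 8.46 m

h_f = 10.67·636·0.0493^1.852 / (129^1.852·0.198^4.8704) = 8.462 m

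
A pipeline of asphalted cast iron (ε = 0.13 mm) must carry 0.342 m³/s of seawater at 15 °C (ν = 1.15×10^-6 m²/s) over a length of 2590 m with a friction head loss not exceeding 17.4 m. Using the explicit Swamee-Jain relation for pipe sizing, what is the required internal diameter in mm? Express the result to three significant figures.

D ≈ 476 mm

Swamee-Jain (Type III): D = 0.66·[ε^1.25·(LQ²/(gh_f))^4.75 + ν·Q^9.4·(L/(gh_f))^5.2]^0.04
LQ²/(gh_f) = 1.775; L/(gh_f) = 15.17
Term 1 = ε^1.25·(…)^4.75 = 2.12×10^-4; Term 2 = ν·Q^9.4·(…)^5.2 = 6.64×10^-5
D = 0.66·(2.12×10^-4 + 6.64×10^-5)^0.04 = 0.4757 m = 476 mm
Check: V = 1.92 m/s, Re = 7.96×10^5, f = 0.01569, h_f = 16.1 m ≈ 17.4 m ✓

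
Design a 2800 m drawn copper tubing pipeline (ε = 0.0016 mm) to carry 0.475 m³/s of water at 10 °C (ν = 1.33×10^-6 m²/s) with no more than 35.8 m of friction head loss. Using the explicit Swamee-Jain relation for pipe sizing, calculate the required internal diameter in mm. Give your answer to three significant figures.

Swamee-Jain (Type III): D = 0.66·[ε^1.25·(LQ²/(gh_f))^4.75 + ν·Q^9.4·(L/(gh_f))^5.2]^0.04
LQ²/(gh_f) = 1.799; L/(gh_f) = 7.973
Term 1 = ε^1.25·(…)^4.75 = 9.25×10^-7; Term 2 = ν·Q^9.4·(…)^5.2 = 5.93×10^-5
D = 0.66·(9.25×10^-7 + 5.93×10^-5)^0.04 = 0.4474 m = 447 mm
Check: V = 3.02 m/s, Re = 1.02×10^6, f = 0.01167, h_f = 34.0 m ≈ 35.8 m ✓

D ≈ 447 mm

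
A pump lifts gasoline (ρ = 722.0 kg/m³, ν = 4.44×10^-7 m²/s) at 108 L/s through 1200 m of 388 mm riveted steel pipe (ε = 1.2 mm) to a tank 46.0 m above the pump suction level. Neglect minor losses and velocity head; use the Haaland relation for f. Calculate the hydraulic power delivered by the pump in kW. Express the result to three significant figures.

V = 4Q/(πD²) = 0.9134 m/s; Re = 7.98×10^5; ε/D = 0.00309; f = 0.02659
h_f = f(L/D)V²/2g = 3.498 m
Total head H = z + h_f = 46.0 + 3.498 = 49.50 m
P_hyd = ρgQH = 722.0·9.81·0.108·49.50 = 37.86 kW

P_hyd ≈ 37.9 kW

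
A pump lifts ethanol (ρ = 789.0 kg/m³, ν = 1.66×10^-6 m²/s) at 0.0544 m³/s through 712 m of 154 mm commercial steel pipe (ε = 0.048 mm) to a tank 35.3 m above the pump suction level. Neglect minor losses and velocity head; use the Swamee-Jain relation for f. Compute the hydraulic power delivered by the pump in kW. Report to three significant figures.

V = 4Q/(πD²) = 2.921 m/s; Re = 2.71×10^5; ε/D = 3.12×10^-4; f = 0.01731
h_f = f(L/D)V²/2g = 34.79 m
Total head H = z + h_f = 35.3 + 34.79 = 70.09 m
P_hyd = ρgQH = 789.0·9.81·0.0544·70.09 = 29.51 kW

P_hyd ≈ 29.5 kW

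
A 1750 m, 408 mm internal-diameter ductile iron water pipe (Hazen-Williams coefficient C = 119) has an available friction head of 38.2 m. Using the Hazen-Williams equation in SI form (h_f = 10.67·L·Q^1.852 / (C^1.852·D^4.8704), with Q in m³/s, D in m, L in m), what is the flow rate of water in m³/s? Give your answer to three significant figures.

Rearranging: Q = [h_f·C^1.852·D^4.8704 / (10.67·L)]^(1/1.852)
Q = [38.2·119^1.852·0.408^4.8704 / (10.67·1750)]^0.540 = 0.3978 m³/s

Q ≈ 0.398 m³/s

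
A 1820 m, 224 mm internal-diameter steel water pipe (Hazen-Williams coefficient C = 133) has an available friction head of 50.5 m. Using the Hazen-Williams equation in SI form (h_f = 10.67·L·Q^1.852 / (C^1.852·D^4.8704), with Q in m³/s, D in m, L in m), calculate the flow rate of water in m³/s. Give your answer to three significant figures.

Q ≈ 0.105 m³/s

Rearranging: Q = [h_f·C^1.852·D^4.8704 / (10.67·L)]^(1/1.852)
Q = [50.5·133^1.852·0.224^4.8704 / (10.67·1820)]^0.540 = 0.1046 m³/s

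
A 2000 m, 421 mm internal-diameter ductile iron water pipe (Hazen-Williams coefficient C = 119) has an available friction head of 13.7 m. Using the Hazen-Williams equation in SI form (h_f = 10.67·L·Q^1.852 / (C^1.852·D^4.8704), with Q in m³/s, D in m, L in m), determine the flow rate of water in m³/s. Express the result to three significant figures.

Q ≈ 0.231 m³/s

Rearranging: Q = [h_f·C^1.852·D^4.8704 / (10.67·L)]^(1/1.852)
Q = [13.7·119^1.852·0.421^4.8704 / (10.67·2000)]^0.540 = 0.2310 m³/s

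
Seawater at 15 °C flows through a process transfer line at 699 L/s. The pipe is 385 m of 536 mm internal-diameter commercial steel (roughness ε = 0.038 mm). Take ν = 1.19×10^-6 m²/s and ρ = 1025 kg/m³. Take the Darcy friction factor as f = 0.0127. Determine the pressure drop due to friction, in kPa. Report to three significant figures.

Δp ≈ 44.9 kPa

V = 4Q/(πD²) = 4·0.699/(π·0.536²) = 3.098 m/s
h_f = f(L/D)V²/(2g) = 0.01270·(385/0.536)·3.098²/(2·9.81) = 4.462 m
Δp = ρg·h_f = 1025·9.81·4.462 = 44.87 kPa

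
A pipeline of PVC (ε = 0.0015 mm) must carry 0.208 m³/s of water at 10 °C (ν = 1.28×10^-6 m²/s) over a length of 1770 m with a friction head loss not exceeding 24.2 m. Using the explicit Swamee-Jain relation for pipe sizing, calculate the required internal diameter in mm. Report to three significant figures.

D ≈ 323 mm

Swamee-Jain (Type III): D = 0.66·[ε^1.25·(LQ²/(gh_f))^4.75 + ν·Q^9.4·(L/(gh_f))^5.2]^0.04
LQ²/(gh_f) = 0.3226; L/(gh_f) = 7.456
Term 1 = ε^1.25·(…)^4.75 = 2.43×10^-10; Term 2 = ν·Q^9.4·(…)^5.2 = 1.71×10^-8
D = 0.66·(2.43×10^-10 + 1.71×10^-8)^0.04 = 0.3230 m = 323 mm
Check: V = 2.54 m/s, Re = 6.41×10^5, f = 0.01262, h_f = 22.7 m ≈ 24.2 m ✓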